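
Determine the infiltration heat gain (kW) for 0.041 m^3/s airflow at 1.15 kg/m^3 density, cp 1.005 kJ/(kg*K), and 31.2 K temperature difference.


Q = V_dot * rho * cp * dT
Q = 0.041 * 1.15 * 1.005 * 31.2
Q = 1.478 kW

1.478


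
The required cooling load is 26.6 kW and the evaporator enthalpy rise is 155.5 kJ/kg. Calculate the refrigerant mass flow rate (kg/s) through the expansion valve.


m_dot = Q / dh
m_dot = 26.6 / 155.5
m_dot = 0.1711 kg/s

0.1711


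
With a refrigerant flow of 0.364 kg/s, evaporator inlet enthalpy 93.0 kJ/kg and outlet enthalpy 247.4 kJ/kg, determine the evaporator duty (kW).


dh = 247.4 - 93.0 = 154.4 kJ/kg
Q_evap = m_dot * dh = 0.364 * 154.4
Q_evap = 56.2 kW

56.2


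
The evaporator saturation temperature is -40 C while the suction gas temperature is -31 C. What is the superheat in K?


Superheat = T_suction - T_evap
Superheat = -31 - (-40)
Superheat = 9 K

9


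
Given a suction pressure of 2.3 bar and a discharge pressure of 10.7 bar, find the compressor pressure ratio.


PR = P_high / P_low
PR = 10.7 / 2.3
PR = 4.652

4.652


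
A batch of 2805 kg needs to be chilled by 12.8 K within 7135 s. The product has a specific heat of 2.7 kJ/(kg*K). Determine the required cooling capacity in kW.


Q = m * cp * dT / t
Q = 2805 * 2.7 * 12.8 / 7135
Q = 13.587 kW

13.587


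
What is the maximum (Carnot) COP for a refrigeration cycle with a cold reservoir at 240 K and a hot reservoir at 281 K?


dT = 281 - 240 = 41 K
COP_carnot = T_cold / dT = 240 / 41
COP_carnot = 5.854

5.854


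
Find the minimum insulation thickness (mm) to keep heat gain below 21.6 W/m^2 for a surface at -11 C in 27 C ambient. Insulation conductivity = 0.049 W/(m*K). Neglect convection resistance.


dT = 27 - (-11) = 38 K
thickness = k * dT / q_max * 1000
thickness = 0.049 * 38 / 21.6 * 1000
thickness = 86.2 mm

86.2


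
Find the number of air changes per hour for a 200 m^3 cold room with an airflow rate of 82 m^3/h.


ACH = flow / volume
ACH = 82 / 200
ACH = 0.41

0.41


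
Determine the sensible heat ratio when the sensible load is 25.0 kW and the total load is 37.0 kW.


SHR = Q_sensible / Q_total
SHR = 25.0 / 37.0
SHR = 0.676

0.676


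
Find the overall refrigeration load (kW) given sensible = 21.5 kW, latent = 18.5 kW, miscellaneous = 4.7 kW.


Q_total = Q_s + Q_l + Q_misc
Q_total = 21.5 + 18.5 + 4.7
Q_total = 44.7 kW

44.7


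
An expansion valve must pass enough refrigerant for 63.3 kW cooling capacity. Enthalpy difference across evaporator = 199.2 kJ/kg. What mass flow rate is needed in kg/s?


m_dot = Q / dh
m_dot = 63.3 / 199.2
m_dot = 0.3178 kg/s

0.3178


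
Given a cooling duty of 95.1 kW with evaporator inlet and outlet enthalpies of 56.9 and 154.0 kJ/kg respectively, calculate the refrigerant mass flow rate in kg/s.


dh = 154.0 - 56.9 = 97.1 kJ/kg
m_dot = Q / dh = 95.1 / 97.1 = 0.9794 kg/s

0.9794


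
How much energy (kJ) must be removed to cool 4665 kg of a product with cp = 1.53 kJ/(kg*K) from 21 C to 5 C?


dT = 21 - (5) = 16 K
Q = m * cp * dT = 4665 * 1.53 * 16
Q = 114199 kJ

114199


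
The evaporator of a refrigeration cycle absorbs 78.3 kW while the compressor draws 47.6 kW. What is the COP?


COP = Q_evap / W
COP = 78.3 / 47.6
COP = 1.645

1.645


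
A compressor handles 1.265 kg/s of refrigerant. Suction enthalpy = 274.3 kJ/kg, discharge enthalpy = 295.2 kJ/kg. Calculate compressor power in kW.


dh = 295.2 - 274.3 = 20.9 kJ/kg
W = m_dot * dh = 1.265 * 20.9 = 26.44 kW

26.44


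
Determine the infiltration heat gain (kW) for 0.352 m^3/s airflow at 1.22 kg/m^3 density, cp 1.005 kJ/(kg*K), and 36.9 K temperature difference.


Q = V_dot * rho * cp * dT
Q = 0.352 * 1.22 * 1.005 * 36.9
Q = 15.926 kW

15.926


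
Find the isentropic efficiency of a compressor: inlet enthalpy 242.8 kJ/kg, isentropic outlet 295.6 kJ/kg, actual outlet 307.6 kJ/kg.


dh_ideal = 295.6 - 242.8 = 52.8 kJ/kg
dh_actual = 307.6 - 242.8 = 64.8 kJ/kg
eta_s = dh_ideal / dh_actual = 52.8 / 64.8
eta_s = 0.8148

0.8148


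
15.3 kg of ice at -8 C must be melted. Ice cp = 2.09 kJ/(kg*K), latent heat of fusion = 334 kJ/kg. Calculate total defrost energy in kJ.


Sensible heat = cp * dT = 2.09 * 8 = 16.72 kJ/kg
Total per kg = 16.72 + 334 = 350.72 kJ/kg
Q = m * total = 15.3 * 350.72
Q = 5366.0 kJ

5366.0


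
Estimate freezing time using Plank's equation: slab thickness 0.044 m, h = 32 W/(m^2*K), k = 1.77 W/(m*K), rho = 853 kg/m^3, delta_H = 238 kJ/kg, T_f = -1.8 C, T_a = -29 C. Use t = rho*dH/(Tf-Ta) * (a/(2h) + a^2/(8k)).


dT = -1.8 - (-29) = 27.2 K
term1 = a/(2h) = 0.044/(2*32) = 0.0006875
term2 = a^2/(8k) = 0.044^2/(8*1.77) = 0.0001367231638
t = rho*dH*1000/dT * (term1 + term2)
t = 853*238*1000/27.2 * (0.0006875 + 0.0001367231638)
t = 6152 s

6152


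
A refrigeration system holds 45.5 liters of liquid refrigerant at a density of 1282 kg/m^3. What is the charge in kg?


Charge = V * rho / 1000
Charge = 45.5 * 1282 / 1000
Charge = 58.33 kg

58.33


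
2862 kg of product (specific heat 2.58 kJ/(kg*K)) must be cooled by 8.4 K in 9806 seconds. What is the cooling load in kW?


Q = m * cp * dT / t
Q = 2862 * 2.58 * 8.4 / 9806
Q = 6.325 kW

6.325


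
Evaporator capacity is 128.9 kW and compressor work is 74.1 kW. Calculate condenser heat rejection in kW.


Q_cond = Q_evap + W
Q_cond = 128.9 + 74.1
Q_cond = 203.0 kW

203.0


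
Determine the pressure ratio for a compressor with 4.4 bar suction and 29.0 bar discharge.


PR = P_high / P_low
PR = 29.0 / 4.4
PR = 6.591

6.591


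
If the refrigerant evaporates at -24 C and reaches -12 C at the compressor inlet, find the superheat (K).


Superheat = T_suction - T_evap
Superheat = -12 - (-24)
Superheat = 12 K

12


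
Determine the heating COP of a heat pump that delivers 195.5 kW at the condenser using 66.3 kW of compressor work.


COP_hp = Q_cond / W
COP_hp = 195.5 / 66.3
COP_hp = 2.949

2.949


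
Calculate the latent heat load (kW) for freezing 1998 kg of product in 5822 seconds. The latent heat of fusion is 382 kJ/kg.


Q_lat = m * h_fg / t
Q_lat = 1998 * 382 / 5822
Q_lat = 131.1 kW

131.1


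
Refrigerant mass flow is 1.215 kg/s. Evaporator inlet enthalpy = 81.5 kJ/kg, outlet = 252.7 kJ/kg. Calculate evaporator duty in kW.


dh = 252.7 - 81.5 = 171.2 kJ/kg
Q_evap = m_dot * dh = 1.215 * 171.2
Q_evap = 208.01 kW

208.01


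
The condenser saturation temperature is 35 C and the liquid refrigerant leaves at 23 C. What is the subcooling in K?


Subcooling = T_cond - T_liquid
Subcooling = 35 - 23
Subcooling = 12 K

12


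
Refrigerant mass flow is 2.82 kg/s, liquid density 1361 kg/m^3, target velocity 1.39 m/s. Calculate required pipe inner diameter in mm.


A = m_dot / (rho * v) = 2.82 / (1361 * 1.39) = 0.001490651711 m^2
d = sqrt(4*A/pi) * 1000
d = 43.6 mm

43.6


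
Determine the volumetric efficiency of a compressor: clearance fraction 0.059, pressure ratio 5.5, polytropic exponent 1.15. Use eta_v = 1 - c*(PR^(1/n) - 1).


PR^(1/n) = 5.5^(1/1.15) = 4.40345582
eta_v = 1 - 0.059 * (4.40345582 - 1)
eta_v = 0.7992

0.7992


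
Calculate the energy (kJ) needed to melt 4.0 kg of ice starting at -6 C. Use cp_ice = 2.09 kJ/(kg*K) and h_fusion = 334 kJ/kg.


Sensible heat = cp * dT = 2.09 * 6 = 12.54 kJ/kg
Total per kg = 12.54 + 334 = 346.54 kJ/kg
Q = m * total = 4.0 * 346.54
Q = 1386.2 kJ

1386.2


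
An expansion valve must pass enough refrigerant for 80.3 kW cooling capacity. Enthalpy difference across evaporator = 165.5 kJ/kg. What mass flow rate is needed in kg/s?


m_dot = Q / dh
m_dot = 80.3 / 165.5
m_dot = 0.4852 kg/s

0.4852


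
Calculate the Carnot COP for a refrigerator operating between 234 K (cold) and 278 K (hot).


dT = 278 - 234 = 44 K
COP_carnot = T_cold / dT = 234 / 44
COP_carnot = 5.318

5.318


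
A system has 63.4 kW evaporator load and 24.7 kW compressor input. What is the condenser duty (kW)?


Q_cond = Q_evap + W
Q_cond = 63.4 + 24.7
Q_cond = 88.1 kW

88.1


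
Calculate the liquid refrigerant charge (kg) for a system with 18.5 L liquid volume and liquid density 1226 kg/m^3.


Charge = V * rho / 1000
Charge = 18.5 * 1226 / 1000
Charge = 22.68 kg

22.68


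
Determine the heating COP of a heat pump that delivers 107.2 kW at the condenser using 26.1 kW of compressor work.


COP_hp = Q_cond / W
COP_hp = 107.2 / 26.1
COP_hp = 4.107

4.107


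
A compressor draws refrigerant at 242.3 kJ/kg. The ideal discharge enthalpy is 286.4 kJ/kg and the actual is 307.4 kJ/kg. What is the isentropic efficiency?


dh_ideal = 286.4 - 242.3 = 44.1 kJ/kg
dh_actual = 307.4 - 242.3 = 65.1 kJ/kg
eta_s = dh_ideal / dh_actual = 44.1 / 65.1
eta_s = 0.6774

0.6774


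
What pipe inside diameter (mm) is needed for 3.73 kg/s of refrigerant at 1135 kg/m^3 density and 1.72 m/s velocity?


A = m_dot / (rho * v) = 3.73 / (1135 * 1.72) = 0.001910664891 m^2
d = sqrt(4*A/pi) * 1000
d = 49.3 mm

49.3


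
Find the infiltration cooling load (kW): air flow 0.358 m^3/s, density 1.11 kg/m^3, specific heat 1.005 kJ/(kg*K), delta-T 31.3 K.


Q = V_dot * rho * cp * dT
Q = 0.358 * 1.11 * 1.005 * 31.3
Q = 12.5 kW

12.5


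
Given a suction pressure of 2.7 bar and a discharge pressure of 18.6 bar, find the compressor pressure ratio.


PR = P_high / P_low
PR = 18.6 / 2.7
PR = 6.889

6.889


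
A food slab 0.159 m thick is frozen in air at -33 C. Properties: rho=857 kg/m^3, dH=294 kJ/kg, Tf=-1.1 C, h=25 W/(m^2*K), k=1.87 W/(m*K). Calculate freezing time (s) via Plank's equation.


dT = -1.1 - (-33) = 31.9 K
term1 = a/(2h) = 0.159/(2*25) = 0.00318
term2 = a^2/(8k) = 0.159^2/(8*1.87) = 0.001689906417
t = rho*dH*1000/dT * (term1 + term2)
t = 857*294*1000/31.9 * (0.00318 + 0.001689906417)
t = 38464 s

38464


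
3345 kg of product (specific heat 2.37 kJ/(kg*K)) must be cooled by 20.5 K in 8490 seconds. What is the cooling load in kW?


Q = m * cp * dT / t
Q = 3345 * 2.37 * 20.5 / 8490
Q = 19.142 kW

19.142


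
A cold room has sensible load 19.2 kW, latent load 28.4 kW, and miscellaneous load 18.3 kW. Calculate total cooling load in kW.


Q_total = Q_s + Q_l + Q_misc
Q_total = 19.2 + 28.4 + 18.3
Q_total = 65.9 kW

65.9


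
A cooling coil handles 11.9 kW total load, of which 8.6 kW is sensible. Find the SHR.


SHR = Q_sensible / Q_total
SHR = 8.6 / 11.9
SHR = 0.723

0.723


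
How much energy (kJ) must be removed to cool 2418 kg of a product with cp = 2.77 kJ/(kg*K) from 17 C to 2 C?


dT = 17 - (2) = 15 K
Q = m * cp * dT = 2418 * 2.77 * 15
Q = 100468 kJ

100468


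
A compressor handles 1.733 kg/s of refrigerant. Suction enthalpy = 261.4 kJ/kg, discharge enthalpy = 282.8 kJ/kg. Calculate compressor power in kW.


dh = 282.8 - 261.4 = 21.4 kJ/kg
W = m_dot * dh = 1.733 * 21.4 = 37.09 kW

37.09


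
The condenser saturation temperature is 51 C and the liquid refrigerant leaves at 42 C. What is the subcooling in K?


Subcooling = T_cond - T_liquid
Subcooling = 51 - 42
Subcooling = 9 K

9


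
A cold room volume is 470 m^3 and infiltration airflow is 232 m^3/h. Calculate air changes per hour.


ACH = flow / volume
ACH = 232 / 470
ACH = 0.494

0.494


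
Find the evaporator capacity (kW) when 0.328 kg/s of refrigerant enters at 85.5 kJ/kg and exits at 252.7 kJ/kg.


dh = 252.7 - 85.5 = 167.2 kJ/kg
Q_evap = m_dot * dh = 0.328 * 167.2
Q_evap = 54.84 kW

54.84


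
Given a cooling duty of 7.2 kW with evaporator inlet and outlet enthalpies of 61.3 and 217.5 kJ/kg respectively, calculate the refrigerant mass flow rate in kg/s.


dh = 217.5 - 61.3 = 156.2 kJ/kg
m_dot = Q / dh = 7.2 / 156.2 = 0.0461 kg/s

0.0461


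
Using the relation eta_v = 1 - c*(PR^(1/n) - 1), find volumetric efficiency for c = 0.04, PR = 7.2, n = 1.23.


PR^(1/n) = 7.2^(1/1.23) = 4.97758047
eta_v = 1 - 0.04 * (4.97758047 - 1)
eta_v = 0.8409

0.8409


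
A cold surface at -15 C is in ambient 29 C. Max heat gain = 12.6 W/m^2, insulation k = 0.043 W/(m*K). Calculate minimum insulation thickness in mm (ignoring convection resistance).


dT = 29 - (-15) = 44 K
thickness = k * dT / q_max * 1000
thickness = 0.043 * 44 / 12.6 * 1000
thickness = 150.2 mm

150.2


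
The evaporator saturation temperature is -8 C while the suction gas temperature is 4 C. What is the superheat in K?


Superheat = T_suction - T_evap
Superheat = 4 - (-8)
Superheat = 12 K

12


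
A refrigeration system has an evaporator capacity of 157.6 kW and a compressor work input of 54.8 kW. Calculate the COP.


COP = Q_evap / W
COP = 157.6 / 54.8
COP = 2.876

2.876


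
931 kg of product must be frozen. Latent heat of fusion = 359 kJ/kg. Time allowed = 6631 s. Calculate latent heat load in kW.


Q_lat = m * h_fg / t
Q_lat = 931 * 359 / 6631
Q_lat = 50.4 kW

50.4


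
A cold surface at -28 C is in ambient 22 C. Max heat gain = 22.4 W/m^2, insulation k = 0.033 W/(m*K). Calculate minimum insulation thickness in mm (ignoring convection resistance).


dT = 22 - (-28) = 50 K
thickness = k * dT / q_max * 1000
thickness = 0.033 * 50 / 22.4 * 1000
thickness = 73.7 mm

73.7


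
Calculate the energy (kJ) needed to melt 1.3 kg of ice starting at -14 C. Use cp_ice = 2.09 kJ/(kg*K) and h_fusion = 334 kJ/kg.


Sensible heat = cp * dT = 2.09 * 14 = 29.26 kJ/kg
Total per kg = 29.26 + 334 = 363.26 kJ/kg
Q = m * total = 1.3 * 363.26
Q = 472.2 kJ

472.2


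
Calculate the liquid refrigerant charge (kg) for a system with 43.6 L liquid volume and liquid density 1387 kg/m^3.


Charge = V * rho / 1000
Charge = 43.6 * 1387 / 1000
Charge = 60.47 kg

60.47


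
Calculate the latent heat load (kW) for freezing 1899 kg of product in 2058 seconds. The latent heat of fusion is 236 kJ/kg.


Q_lat = m * h_fg / t
Q_lat = 1899 * 236 / 2058
Q_lat = 217.77 kW

217.77


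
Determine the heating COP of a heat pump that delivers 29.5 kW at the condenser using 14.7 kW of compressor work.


COP_hp = Q_cond / W
COP_hp = 29.5 / 14.7
COP_hp = 2.007

2.007


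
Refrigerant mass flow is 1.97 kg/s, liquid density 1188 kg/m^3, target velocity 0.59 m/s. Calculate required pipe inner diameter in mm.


A = m_dot / (rho * v) = 1.97 / (1188 * 0.59) = 0.002810591794 m^2
d = sqrt(4*A/pi) * 1000
d = 59.8 mm

59.8


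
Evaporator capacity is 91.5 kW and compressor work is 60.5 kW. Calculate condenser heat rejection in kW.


Q_cond = Q_evap + W
Q_cond = 91.5 + 60.5
Q_cond = 152.0 kW

152.0


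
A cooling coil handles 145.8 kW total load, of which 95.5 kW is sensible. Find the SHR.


SHR = Q_sensible / Q_total
SHR = 95.5 / 145.8
SHR = 0.655

0.655


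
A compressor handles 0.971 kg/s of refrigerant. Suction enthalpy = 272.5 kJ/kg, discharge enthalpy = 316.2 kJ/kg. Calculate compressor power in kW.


dh = 316.2 - 272.5 = 43.7 kJ/kg
W = m_dot * dh = 0.971 * 43.7 = 42.43 kW

42.43


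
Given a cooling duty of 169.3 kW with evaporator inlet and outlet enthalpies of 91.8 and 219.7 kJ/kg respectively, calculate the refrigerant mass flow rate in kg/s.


dh = 219.7 - 91.8 = 127.9 kJ/kg
m_dot = Q / dh = 169.3 / 127.9 = 1.3237 kg/s

1.3237


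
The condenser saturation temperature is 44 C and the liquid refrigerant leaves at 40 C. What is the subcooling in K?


Subcooling = T_cond - T_liquid
Subcooling = 44 - 40
Subcooling = 4 K

4


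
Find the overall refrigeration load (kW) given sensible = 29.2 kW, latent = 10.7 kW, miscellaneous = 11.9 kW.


Q_total = Q_s + Q_l + Q_misc
Q_total = 29.2 + 10.7 + 11.9
Q_total = 51.8 kW

51.8


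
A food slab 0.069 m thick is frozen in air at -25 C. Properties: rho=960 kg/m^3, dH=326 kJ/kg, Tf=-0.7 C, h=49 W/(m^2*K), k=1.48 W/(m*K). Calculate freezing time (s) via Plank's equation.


dT = -0.7 - (-25) = 24.3 K
term1 = a/(2h) = 0.069/(2*49) = 0.0007040816327
term2 = a^2/(8k) = 0.069^2/(8*1.48) = 0.0004021114865
t = rho*dH*1000/dT * (term1 + term2)
t = 960*326*1000/24.3 * (0.0007040816327 + 0.0004021114865)
t = 14247 s

14247


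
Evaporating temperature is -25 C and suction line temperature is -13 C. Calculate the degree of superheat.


Superheat = T_suction - T_evap
Superheat = -13 - (-25)
Superheat = 12 K

12


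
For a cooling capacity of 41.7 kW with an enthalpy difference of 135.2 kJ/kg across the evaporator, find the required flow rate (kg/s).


m_dot = Q / dh
m_dot = 41.7 / 135.2
m_dot = 0.3084 kg/s

0.3084


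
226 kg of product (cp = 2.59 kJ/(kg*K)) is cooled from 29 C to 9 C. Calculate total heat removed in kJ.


dT = 29 - (9) = 20 K
Q = m * cp * dT = 226 * 2.59 * 20
Q = 11707 kJ

11707


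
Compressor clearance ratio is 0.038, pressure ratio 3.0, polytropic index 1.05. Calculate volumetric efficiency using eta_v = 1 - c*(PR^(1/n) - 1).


PR^(1/n) = 3.0^(1/1.05) = 2.84708999
eta_v = 1 - 0.038 * (2.84708999 - 1)
eta_v = 0.9298

0.9298


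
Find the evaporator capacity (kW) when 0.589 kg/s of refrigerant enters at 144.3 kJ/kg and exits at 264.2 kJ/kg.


dh = 264.2 - 144.3 = 119.9 kJ/kg
Q_evap = m_dot * dh = 0.589 * 119.9
Q_evap = 70.62 kW

70.62


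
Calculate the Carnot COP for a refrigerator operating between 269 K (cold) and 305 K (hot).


dT = 305 - 269 = 36 K
COP_carnot = T_cold / dT = 269 / 36
COP_carnot = 7.472

7.472


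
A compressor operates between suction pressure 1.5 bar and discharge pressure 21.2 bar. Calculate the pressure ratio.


PR = P_high / P_low
PR = 21.2 / 1.5
PR = 14.133

14.133


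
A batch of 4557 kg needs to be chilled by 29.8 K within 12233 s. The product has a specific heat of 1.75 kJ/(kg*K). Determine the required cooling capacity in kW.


Q = m * cp * dT / t
Q = 4557 * 1.75 * 29.8 / 12233
Q = 19.427 kW

19.427


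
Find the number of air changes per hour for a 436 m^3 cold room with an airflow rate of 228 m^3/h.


ACH = flow / volume
ACH = 228 / 436
ACH = 0.523

0.523


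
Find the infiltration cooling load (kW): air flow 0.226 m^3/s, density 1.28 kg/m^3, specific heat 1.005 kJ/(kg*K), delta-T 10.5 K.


Q = V_dot * rho * cp * dT
Q = 0.226 * 1.28 * 1.005 * 10.5
Q = 3.053 kW

3.053


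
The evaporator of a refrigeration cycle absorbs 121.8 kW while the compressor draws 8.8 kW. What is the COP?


COP = Q_evap / W
COP = 121.8 / 8.8
COP = 13.841

13.841


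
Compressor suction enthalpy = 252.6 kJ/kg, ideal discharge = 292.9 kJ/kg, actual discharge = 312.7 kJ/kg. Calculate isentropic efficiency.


dh_ideal = 292.9 - 252.6 = 40.3 kJ/kg
dh_actual = 312.7 - 252.6 = 60.1 kJ/kg
eta_s = dh_ideal / dh_actual = 40.3 / 60.1
eta_s = 0.6705

0.6705


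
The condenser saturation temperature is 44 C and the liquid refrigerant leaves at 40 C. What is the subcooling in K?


Subcooling = T_cond - T_liquid
Subcooling = 44 - 40
Subcooling = 4 K

4


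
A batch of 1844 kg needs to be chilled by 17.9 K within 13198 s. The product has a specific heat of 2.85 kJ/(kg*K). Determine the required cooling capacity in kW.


Q = m * cp * dT / t
Q = 1844 * 2.85 * 17.9 / 13198
Q = 7.128 kW

7.128


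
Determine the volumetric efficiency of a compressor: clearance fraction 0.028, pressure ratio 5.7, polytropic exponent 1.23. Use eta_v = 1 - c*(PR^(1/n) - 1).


PR^(1/n) = 5.7^(1/1.23) = 4.1165406
eta_v = 1 - 0.028 * (4.1165406 - 1)
eta_v = 0.9127

0.9127


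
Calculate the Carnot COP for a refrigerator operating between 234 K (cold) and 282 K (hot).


dT = 282 - 234 = 48 K
COP_carnot = T_cold / dT = 234 / 48
COP_carnot = 4.875

4.875


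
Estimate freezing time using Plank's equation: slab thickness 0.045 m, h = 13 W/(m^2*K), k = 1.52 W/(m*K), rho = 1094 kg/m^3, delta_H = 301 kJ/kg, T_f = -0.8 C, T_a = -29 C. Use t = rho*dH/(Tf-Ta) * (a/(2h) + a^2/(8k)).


dT = -0.8 - (-29) = 28.2 K
term1 = a/(2h) = 0.045/(2*13) = 0.001730769231
term2 = a^2/(8k) = 0.045^2/(8*1.52) = 0.0001665296053
t = rho*dH*1000/dT * (term1 + term2)
t = 1094*301*1000/28.2 * (0.001730769231 + 0.0001665296053)
t = 22155 s

22155


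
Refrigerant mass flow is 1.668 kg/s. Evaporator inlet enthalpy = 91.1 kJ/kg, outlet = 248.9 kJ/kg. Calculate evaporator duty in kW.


dh = 248.9 - 91.1 = 157.8 kJ/kg
Q_evap = m_dot * dh = 1.668 * 157.8
Q_evap = 263.21 kW

263.21


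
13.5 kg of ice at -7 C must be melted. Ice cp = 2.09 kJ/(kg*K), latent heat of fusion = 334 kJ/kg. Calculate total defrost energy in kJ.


Sensible heat = cp * dT = 2.09 * 7 = 14.63 kJ/kg
Total per kg = 14.63 + 334 = 348.63 kJ/kg
Q = m * total = 13.5 * 348.63
Q = 4706.5 kJ

4706.5


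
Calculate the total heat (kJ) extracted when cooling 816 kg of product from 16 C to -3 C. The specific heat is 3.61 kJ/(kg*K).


dT = 16 - (-3) = 19 K
Q = m * cp * dT = 816 * 3.61 * 19
Q = 55969 kJ

55969


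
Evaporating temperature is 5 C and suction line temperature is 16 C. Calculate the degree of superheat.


Superheat = T_suction - T_evap
Superheat = 16 - (5)
Superheat = 11 K

11


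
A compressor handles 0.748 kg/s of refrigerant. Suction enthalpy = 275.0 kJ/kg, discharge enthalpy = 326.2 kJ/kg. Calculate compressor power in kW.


dh = 326.2 - 275.0 = 51.2 kJ/kg
W = m_dot * dh = 0.748 * 51.2 = 38.3 kW

38.3


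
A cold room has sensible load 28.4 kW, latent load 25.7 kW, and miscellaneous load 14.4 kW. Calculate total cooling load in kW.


Q_total = Q_s + Q_l + Q_misc
Q_total = 28.4 + 25.7 + 14.4
Q_total = 68.5 kW

68.5


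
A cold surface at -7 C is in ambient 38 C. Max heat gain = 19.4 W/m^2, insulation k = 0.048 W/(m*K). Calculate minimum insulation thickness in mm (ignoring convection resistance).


dT = 38 - (-7) = 45 K
thickness = k * dT / q_max * 1000
thickness = 0.048 * 45 / 19.4 * 1000
thickness = 111.3 mm

111.3


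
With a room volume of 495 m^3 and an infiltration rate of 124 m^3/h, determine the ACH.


ACH = flow / volume
ACH = 124 / 495
ACH = 0.251

0.251


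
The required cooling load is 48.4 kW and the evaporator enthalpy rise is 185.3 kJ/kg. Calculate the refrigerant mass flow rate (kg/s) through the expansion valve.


m_dot = Q / dh
m_dot = 48.4 / 185.3
m_dot = 0.2612 kg/s

0.2612


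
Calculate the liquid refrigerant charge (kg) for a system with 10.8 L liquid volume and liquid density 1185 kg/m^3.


Charge = V * rho / 1000
Charge = 10.8 * 1185 / 1000
Charge = 12.8 kg

12.8


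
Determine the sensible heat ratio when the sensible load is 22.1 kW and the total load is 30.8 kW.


SHR = Q_sensible / Q_total
SHR = 22.1 / 30.8
SHR = 0.718

0.718


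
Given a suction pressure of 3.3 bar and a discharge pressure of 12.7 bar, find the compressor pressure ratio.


PR = P_high / P_low
PR = 12.7 / 3.3
PR = 3.848

3.848


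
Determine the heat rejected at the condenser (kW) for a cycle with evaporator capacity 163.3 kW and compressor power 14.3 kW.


Q_cond = Q_evap + W
Q_cond = 163.3 + 14.3
Q_cond = 177.6 kW

177.6


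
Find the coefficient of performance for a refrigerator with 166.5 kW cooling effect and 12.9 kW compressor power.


COP = Q_evap / W
COP = 166.5 / 12.9
COP = 12.907

12.907


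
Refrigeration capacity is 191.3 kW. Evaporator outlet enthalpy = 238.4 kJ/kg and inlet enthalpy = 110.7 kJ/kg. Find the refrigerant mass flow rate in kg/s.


dh = 238.4 - 110.7 = 127.7 kJ/kg
m_dot = Q / dh = 191.3 / 127.7 = 1.498 kg/s

1.498


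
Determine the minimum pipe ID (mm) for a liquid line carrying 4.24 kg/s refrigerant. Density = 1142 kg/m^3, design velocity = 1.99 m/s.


A = m_dot / (rho * v) = 4.24 / (1142 * 1.99) = 0.001865720899 m^2
d = sqrt(4*A/pi) * 1000
d = 48.7 mm

48.7


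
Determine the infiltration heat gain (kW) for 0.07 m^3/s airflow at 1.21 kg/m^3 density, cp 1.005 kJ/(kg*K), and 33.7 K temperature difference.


Q = V_dot * rho * cp * dT
Q = 0.07 * 1.21 * 1.005 * 33.7
Q = 2.869 kW

2.869


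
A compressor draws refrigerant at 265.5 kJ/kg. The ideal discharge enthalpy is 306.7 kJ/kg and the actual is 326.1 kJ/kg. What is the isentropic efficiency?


dh_ideal = 306.7 - 265.5 = 41.2 kJ/kg
dh_actual = 326.1 - 265.5 = 60.6 kJ/kg
eta_s = dh_ideal / dh_actual = 41.2 / 60.6
eta_s = 0.6799

0.6799


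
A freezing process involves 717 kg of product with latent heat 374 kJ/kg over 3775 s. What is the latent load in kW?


Q_lat = m * h_fg / t
Q_lat = 717 * 374 / 3775
Q_lat = 71.04 kW

71.04


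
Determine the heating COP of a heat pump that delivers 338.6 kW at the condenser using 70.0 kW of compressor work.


COP_hp = Q_cond / W
COP_hp = 338.6 / 70.0
COP_hp = 4.837

4.837


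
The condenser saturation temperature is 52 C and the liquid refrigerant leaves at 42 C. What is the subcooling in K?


Subcooling = T_cond - T_liquid
Subcooling = 52 - 42
Subcooling = 10 K

10


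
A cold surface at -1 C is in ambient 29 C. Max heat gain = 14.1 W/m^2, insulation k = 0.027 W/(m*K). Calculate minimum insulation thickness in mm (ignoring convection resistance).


dT = 29 - (-1) = 30 K
thickness = k * dT / q_max * 1000
thickness = 0.027 * 30 / 14.1 * 1000
thickness = 57.4 mm

57.4


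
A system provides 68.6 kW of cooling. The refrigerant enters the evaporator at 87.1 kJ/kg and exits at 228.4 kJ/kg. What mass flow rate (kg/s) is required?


dh = 228.4 - 87.1 = 141.3 kJ/kg
m_dot = Q / dh = 68.6 / 141.3 = 0.4855 kg/s

0.4855


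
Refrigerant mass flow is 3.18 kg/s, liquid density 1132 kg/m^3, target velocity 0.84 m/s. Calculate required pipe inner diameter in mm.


A = m_dot / (rho * v) = 3.18 / (1132 * 0.84) = 0.00334427057 m^2
d = sqrt(4*A/pi) * 1000
d = 65.3 mm

65.3


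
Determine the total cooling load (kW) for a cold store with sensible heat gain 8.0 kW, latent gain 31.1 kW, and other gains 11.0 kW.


Q_total = Q_s + Q_l + Q_misc
Q_total = 8.0 + 31.1 + 11.0
Q_total = 50.1 kW

50.1


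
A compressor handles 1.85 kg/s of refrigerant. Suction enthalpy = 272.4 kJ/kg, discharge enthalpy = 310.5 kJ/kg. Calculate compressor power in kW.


dh = 310.5 - 272.4 = 38.1 kJ/kg
W = m_dot * dh = 1.85 * 38.1 = 70.49 kW

70.49


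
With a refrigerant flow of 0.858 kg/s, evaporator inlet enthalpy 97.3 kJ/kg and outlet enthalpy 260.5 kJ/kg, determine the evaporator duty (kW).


dh = 260.5 - 97.3 = 163.2 kJ/kg
Q_evap = m_dot * dh = 0.858 * 163.2
Q_evap = 140.03 kW

140.03


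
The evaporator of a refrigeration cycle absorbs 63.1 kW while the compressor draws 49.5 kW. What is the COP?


COP = Q_evap / W
COP = 63.1 / 49.5
COP = 1.275

1.275


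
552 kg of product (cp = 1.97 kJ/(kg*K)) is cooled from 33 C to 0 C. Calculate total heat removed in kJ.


dT = 33 - (0) = 33 K
Q = m * cp * dT = 552 * 1.97 * 33
Q = 35886 kJ

35886


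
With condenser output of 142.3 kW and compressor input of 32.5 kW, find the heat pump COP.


COP_hp = Q_cond / W
COP_hp = 142.3 / 32.5
COP_hp = 4.378

4.378


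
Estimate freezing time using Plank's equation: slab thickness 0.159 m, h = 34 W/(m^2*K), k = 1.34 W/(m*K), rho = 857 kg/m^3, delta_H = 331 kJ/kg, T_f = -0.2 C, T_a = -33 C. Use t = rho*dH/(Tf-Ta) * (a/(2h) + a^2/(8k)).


dT = -0.2 - (-33) = 32.8 K
term1 = a/(2h) = 0.159/(2*34) = 0.002338235294
term2 = a^2/(8k) = 0.159^2/(8*1.34) = 0.002358302239
t = rho*dH*1000/dT * (term1 + term2)
t = 857*331*1000/32.8 * (0.002338235294 + 0.002358302239)
t = 40617 s

40617


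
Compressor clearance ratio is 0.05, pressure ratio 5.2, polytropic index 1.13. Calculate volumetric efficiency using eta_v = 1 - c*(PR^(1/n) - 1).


PR^(1/n) = 5.2^(1/1.13) = 4.30161242
eta_v = 1 - 0.05 * (4.30161242 - 1)
eta_v = 0.8349

0.8349


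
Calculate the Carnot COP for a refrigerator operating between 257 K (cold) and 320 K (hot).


dT = 320 - 257 = 63 K
COP_carnot = T_cold / dT = 257 / 63
COP_carnot = 4.079

4.079


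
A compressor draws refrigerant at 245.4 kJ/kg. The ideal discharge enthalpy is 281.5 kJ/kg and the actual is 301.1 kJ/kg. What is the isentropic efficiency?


dh_ideal = 281.5 - 245.4 = 36.1 kJ/kg
dh_actual = 301.1 - 245.4 = 55.7 kJ/kg
eta_s = dh_ideal / dh_actual = 36.1 / 55.7
eta_s = 0.6481

0.6481


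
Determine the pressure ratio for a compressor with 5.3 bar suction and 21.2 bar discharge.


PR = P_high / P_low
PR = 21.2 / 5.3
PR = 4.0

4.0


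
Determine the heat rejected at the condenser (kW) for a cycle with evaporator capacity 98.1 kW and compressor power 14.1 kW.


Q_cond = Q_evap + W
Q_cond = 98.1 + 14.1
Q_cond = 112.2 kW

112.2


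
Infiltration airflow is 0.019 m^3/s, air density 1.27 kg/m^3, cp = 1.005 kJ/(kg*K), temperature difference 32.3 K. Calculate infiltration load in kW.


Q = V_dot * rho * cp * dT
Q = 0.019 * 1.27 * 1.005 * 32.3
Q = 0.783 kW

0.783


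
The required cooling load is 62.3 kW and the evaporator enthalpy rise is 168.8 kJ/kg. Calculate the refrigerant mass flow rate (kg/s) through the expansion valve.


m_dot = Q / dh
m_dot = 62.3 / 168.8
m_dot = 0.3691 kg/s

0.3691


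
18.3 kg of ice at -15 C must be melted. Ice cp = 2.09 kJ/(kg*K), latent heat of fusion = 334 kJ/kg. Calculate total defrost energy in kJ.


Sensible heat = cp * dT = 2.09 * 15 = 31.35 kJ/kg
Total per kg = 31.35 + 334 = 365.35 kJ/kg
Q = m * total = 18.3 * 365.35
Q = 6685.9 kJ

6685.9


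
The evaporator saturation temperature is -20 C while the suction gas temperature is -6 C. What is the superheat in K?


Superheat = T_suction - T_evap
Superheat = -6 - (-20)
Superheat = 14 K

14


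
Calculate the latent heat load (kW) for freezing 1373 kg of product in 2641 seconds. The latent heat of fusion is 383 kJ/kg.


Q_lat = m * h_fg / t
Q_lat = 1373 * 383 / 2641
Q_lat = 199.11 kW

199.11


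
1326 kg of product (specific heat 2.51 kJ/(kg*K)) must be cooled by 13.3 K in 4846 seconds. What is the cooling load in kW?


Q = m * cp * dT / t
Q = 1326 * 2.51 * 13.3 / 4846
Q = 9.135 kW

9.135


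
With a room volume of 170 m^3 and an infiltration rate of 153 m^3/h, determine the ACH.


ACH = flow / volume
ACH = 153 / 170
ACH = 0.9

0.9


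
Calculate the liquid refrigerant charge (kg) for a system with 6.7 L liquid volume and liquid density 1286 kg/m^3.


Charge = V * rho / 1000
Charge = 6.7 * 1286 / 1000
Charge = 8.62 kg

8.62


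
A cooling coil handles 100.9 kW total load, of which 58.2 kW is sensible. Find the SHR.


SHR = Q_sensible / Q_total
SHR = 58.2 / 100.9
SHR = 0.577

0.577


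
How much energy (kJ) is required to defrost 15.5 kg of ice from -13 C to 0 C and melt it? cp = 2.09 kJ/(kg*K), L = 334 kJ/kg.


Sensible heat = cp * dT = 2.09 * 13 = 27.17 kJ/kg
Total per kg = 27.17 + 334 = 361.17 kJ/kg
Q = m * total = 15.5 * 361.17
Q = 5598.1 kJ

5598.1


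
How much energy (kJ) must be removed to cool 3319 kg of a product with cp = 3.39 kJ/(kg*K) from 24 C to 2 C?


dT = 24 - (2) = 22 K
Q = m * cp * dT = 3319 * 3.39 * 22
Q = 247531 kJ

247531


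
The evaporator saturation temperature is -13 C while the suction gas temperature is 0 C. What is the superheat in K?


Superheat = T_suction - T_evap
Superheat = 0 - (-13)
Superheat = 13 K

13


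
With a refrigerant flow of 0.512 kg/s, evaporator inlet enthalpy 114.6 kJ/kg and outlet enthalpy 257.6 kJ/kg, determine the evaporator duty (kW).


dh = 257.6 - 114.6 = 143.0 kJ/kg
Q_evap = m_dot * dh = 0.512 * 143.0
Q_evap = 73.22 kW

73.22


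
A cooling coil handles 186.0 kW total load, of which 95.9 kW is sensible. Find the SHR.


SHR = Q_sensible / Q_total
SHR = 95.9 / 186.0
SHR = 0.516

0.516


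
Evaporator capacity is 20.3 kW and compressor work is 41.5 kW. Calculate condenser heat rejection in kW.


Q_cond = Q_evap + W
Q_cond = 20.3 + 41.5
Q_cond = 61.8 kW

61.8


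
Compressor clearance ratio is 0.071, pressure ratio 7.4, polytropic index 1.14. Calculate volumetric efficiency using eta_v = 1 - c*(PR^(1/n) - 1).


PR^(1/n) = 7.4^(1/1.14) = 5.78740619
eta_v = 1 - 0.071 * (5.78740619 - 1)
eta_v = 0.6601

0.6601


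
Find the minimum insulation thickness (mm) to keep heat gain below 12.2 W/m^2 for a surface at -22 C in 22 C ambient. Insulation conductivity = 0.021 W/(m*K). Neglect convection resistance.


dT = 22 - (-22) = 44 K
thickness = k * dT / q_max * 1000
thickness = 0.021 * 44 / 12.2 * 1000
thickness = 75.7 mm

75.7


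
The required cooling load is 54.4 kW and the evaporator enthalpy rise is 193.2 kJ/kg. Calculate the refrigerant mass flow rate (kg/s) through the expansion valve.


m_dot = Q / dh
m_dot = 54.4 / 193.2
m_dot = 0.2816 kg/s

0.2816


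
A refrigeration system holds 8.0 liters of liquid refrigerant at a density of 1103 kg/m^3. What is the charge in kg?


Charge = V * rho / 1000
Charge = 8.0 * 1103 / 1000
Charge = 8.82 kg

8.82


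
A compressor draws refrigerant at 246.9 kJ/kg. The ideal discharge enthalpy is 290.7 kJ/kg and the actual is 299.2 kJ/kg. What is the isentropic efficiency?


dh_ideal = 290.7 - 246.9 = 43.8 kJ/kg
dh_actual = 299.2 - 246.9 = 52.3 kJ/kg
eta_s = dh_ideal / dh_actual = 43.8 / 52.3
eta_s = 0.8375

0.8375


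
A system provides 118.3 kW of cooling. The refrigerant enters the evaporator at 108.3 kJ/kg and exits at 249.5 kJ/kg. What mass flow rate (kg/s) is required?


dh = 249.5 - 108.3 = 141.2 kJ/kg
m_dot = Q / dh = 118.3 / 141.2 = 0.8378 kg/s

0.8378


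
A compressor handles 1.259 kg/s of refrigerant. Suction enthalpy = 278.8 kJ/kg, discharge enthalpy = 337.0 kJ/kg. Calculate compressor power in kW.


dh = 337.0 - 278.8 = 58.2 kJ/kg
W = m_dot * dh = 1.259 * 58.2 = 73.27 kW

73.27


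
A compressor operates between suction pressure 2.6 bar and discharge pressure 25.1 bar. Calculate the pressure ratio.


PR = P_high / P_low
PR = 25.1 / 2.6
PR = 9.654

9.654


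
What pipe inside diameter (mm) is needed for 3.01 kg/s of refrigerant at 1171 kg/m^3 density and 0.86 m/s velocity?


A = m_dot / (rho * v) = 3.01 / (1171 * 0.86) = 0.002988898377 m^2
d = sqrt(4*A/pi) * 1000
d = 61.7 mm

61.7


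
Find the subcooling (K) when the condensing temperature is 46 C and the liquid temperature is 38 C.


Subcooling = T_cond - T_liquid
Subcooling = 46 - 38
Subcooling = 8 K

8


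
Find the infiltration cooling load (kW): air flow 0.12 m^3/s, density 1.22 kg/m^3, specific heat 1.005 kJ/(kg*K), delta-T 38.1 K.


Q = V_dot * rho * cp * dT
Q = 0.12 * 1.22 * 1.005 * 38.1
Q = 5.606 kW

5.606


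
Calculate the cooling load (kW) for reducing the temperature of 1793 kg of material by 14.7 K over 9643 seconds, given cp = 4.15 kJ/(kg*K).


Q = m * cp * dT / t
Q = 1793 * 4.15 * 14.7 / 9643
Q = 11.343 kW

11.343


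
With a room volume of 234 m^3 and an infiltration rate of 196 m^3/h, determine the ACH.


ACH = flow / volume
ACH = 196 / 234
ACH = 0.838

0.838


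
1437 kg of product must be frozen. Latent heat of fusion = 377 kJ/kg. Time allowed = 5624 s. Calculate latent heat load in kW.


Q_lat = m * h_fg / t
Q_lat = 1437 * 377 / 5624
Q_lat = 96.33 kW

96.33


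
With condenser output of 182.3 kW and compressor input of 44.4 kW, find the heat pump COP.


COP_hp = Q_cond / W
COP_hp = 182.3 / 44.4
COP_hp = 4.106

4.106


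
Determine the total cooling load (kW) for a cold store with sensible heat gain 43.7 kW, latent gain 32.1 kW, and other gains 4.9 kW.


Q_total = Q_s + Q_l + Q_misc
Q_total = 43.7 + 32.1 + 4.9
Q_total = 80.7 kW

80.7


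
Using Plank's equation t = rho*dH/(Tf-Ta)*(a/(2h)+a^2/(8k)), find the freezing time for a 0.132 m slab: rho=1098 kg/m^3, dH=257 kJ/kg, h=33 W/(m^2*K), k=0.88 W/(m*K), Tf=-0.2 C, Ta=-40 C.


dT = -0.2 - (-40) = 39.8 K
term1 = a/(2h) = 0.132/(2*33) = 0.002
term2 = a^2/(8k) = 0.132^2/(8*0.88) = 0.002475
t = rho*dH*1000/dT * (term1 + term2)
t = 1098*257*1000/39.8 * (0.002 + 0.002475)
t = 31728 s

31728


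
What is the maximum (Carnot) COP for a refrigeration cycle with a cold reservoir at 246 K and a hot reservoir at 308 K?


dT = 308 - 246 = 62 K
COP_carnot = T_cold / dT = 246 / 62
COP_carnot = 3.968

3.968


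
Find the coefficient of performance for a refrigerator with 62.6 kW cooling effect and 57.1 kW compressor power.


COP = Q_evap / W
COP = 62.6 / 57.1
COP = 1.096

1.096


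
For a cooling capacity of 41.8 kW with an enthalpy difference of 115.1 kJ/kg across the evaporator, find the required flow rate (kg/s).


m_dot = Q / dh
m_dot = 41.8 / 115.1
m_dot = 0.3632 kg/s

0.3632


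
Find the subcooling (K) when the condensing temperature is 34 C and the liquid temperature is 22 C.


Subcooling = T_cond - T_liquid
Subcooling = 34 - 22
Subcooling = 12 K

12


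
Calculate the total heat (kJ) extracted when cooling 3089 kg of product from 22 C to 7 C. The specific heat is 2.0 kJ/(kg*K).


dT = 22 - (7) = 15 K
Q = m * cp * dT = 3089 * 2.0 * 15
Q = 92670 kJ

92670


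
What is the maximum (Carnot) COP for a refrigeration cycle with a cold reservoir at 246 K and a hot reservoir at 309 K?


dT = 309 - 246 = 63 K
COP_carnot = T_cold / dT = 246 / 63
COP_carnot = 3.905

3.905


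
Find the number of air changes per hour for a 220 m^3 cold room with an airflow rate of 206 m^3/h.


ACH = flow / volume
ACH = 206 / 220
ACH = 0.936

0.936


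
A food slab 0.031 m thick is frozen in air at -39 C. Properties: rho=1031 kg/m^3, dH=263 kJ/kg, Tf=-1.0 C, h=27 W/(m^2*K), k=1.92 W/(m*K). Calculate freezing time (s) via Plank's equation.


dT = -1.0 - (-39) = 38.0 K
term1 = a/(2h) = 0.031/(2*27) = 0.0005740740741
term2 = a^2/(8k) = 0.031^2/(8*1.92) = 0.00006256510417
t = rho*dH*1000/dT * (term1 + term2)
t = 1031*263*1000/38.0 * (0.0005740740741 + 0.00006256510417)
t = 4543 s

4543


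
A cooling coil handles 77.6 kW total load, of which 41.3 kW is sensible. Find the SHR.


SHR = Q_sensible / Q_total
SHR = 41.3 / 77.6
SHR = 0.532

0.532


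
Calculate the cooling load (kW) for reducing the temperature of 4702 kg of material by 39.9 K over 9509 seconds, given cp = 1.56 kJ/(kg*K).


Q = m * cp * dT / t
Q = 4702 * 1.56 * 39.9 / 9509
Q = 30.778 kW

30.778


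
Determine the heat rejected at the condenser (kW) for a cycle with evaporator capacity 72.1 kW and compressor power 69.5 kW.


Q_cond = Q_evap + W
Q_cond = 72.1 + 69.5
Q_cond = 141.6 kW

141.6


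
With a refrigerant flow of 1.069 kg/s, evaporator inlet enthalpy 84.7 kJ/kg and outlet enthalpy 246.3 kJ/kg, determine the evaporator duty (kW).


dh = 246.3 - 84.7 = 161.6 kJ/kg
Q_evap = m_dot * dh = 1.069 * 161.6
Q_evap = 172.75 kW

172.75


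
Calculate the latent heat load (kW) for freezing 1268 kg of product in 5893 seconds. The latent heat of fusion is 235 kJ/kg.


Q_lat = m * h_fg / t
Q_lat = 1268 * 235 / 5893
Q_lat = 50.57 kW

50.57


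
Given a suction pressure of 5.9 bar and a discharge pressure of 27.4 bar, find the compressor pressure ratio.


PR = P_high / P_low
PR = 27.4 / 5.9
PR = 4.644

4.644


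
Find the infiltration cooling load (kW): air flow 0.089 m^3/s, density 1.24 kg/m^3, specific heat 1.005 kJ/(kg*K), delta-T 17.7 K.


Q = V_dot * rho * cp * dT
Q = 0.089 * 1.24 * 1.005 * 17.7
Q = 1.963 kW

1.963


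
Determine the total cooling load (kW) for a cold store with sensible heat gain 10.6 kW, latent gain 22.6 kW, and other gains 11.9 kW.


Q_total = Q_s + Q_l + Q_misc
Q_total = 10.6 + 22.6 + 11.9
Q_total = 45.1 kW

45.1


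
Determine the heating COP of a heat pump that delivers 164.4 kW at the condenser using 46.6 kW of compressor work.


COP_hp = Q_cond / W
COP_hp = 164.4 / 46.6
COP_hp = 3.528

3.528


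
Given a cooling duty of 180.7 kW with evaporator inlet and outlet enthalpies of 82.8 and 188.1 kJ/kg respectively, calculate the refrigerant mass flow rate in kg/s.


dh = 188.1 - 82.8 = 105.3 kJ/kg
m_dot = Q / dh = 180.7 / 105.3 = 1.716 kg/s

1.716


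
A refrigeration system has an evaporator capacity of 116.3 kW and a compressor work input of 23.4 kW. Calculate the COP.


COP = Q_evap / W
COP = 116.3 / 23.4
COP = 4.97

4.97
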